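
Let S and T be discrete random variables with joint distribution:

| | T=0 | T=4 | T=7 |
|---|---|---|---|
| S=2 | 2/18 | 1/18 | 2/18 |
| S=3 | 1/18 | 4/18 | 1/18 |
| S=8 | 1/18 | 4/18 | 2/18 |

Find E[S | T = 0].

15/4

P(T = 0) = 2/9.
Σ S·P over the event = 2·(2/18) + 3·(1/18) + 8·(1/18) = 5/6.
E[S | T = 0] = (5/6) / (2/9) = 15/4.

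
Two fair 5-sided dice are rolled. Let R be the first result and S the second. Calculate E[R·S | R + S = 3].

P(R + S = 3) = 2/25.
Summing RS·P(x,y) over outcomes with R + S = 3 gives 4/25.
E[R·S | R + S = 3] = (4/25) / (2/25) = 2.

2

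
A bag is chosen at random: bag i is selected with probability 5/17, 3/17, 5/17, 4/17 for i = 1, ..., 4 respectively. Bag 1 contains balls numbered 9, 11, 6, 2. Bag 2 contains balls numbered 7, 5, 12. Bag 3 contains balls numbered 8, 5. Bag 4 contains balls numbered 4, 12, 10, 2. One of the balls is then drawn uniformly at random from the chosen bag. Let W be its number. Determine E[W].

E[W | bag 1] = (9+11+6+2)/4 = 7.
E[W | bag 2] = (7+5+12)/3 = 8.
E[W | bag 3] = (8+5)/2 = 13/2.
E[W | bag 4] = (4+12+10+2)/4 = 7.
E[W] = (5/17)·(7) + (3/17)·(8) + (5/17)·(13/2) + (4/17)·(7) = 239/34.

239/34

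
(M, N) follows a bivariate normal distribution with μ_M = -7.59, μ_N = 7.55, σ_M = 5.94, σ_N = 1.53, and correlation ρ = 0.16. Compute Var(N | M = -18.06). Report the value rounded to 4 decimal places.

2.2810

The conditional variance in a bivariate normal is σ_N²(1 − ρ²), independent of x.
Var(N | M=-18.06) = (1.53)²·(1 − (0.16)²) = 2.3409·0.9744 = 2.2810.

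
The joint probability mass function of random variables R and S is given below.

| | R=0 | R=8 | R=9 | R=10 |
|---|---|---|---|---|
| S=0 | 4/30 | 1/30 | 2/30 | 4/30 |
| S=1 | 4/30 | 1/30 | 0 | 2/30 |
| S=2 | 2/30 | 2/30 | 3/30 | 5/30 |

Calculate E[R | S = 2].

31/4

P(S = 2) = 2/5.
Σ R·P over the event = 0·(2/30) + 8·(2/30) + 9·(3/30) + 10·(5/30) = 31/10.
E[R | S = 2] = (31/10) / (2/5) = 31/4.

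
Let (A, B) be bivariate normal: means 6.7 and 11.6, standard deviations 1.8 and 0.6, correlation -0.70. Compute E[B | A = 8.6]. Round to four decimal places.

E[B | A=x] = μ_B + ρ(σ_B/σ_A)(x − μ_A) for jointly normal variables.
E[B | A=8.6] = 11.6 + (-0.70)·(0.6/1.8)·(8.6 − (6.7)) = 11.6 + (-0.23333)·(1.9) = 11.1567.

11.1567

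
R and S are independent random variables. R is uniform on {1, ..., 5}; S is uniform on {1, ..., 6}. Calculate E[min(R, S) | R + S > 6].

P(R + S > 6) = 1/2.
Summing min(R,S)·P(x,y) over outcomes with R + S > 6 gives 8/5.
E[min(R, S) | R + S > 6] = (8/5) / (1/2) = 16/5.

16/5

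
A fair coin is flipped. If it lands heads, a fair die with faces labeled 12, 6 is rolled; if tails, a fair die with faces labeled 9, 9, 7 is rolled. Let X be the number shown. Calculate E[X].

E[X | heads] = (12+6)/2 = 9.
E[X | tails] = (9+9+7)/3 = 25/3.
By the law of total expectation,
E[X] = (1/2)·(9) + (1/2)·(25/3) = 26/3.

26/3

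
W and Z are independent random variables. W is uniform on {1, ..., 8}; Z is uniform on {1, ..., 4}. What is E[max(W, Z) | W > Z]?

P(W > Z) = 11/16.
Summing max(W,Z)·P(x,y) over outcomes with W > Z gives 31/8.
E[max(W, Z) | W > Z] = (31/8) / (11/16) = 62/11.

62/11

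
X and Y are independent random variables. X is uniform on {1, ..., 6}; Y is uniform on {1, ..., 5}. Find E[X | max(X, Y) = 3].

Outcomes with max(X, Y) = 3: (1,3), (2,3), (3,1), (3,2), (3,3), each with probability 1/30.
E[X | max(X, Y) = 3] = (1 + 2 + 3 + 3 + 3) / 5 = 12/5.

12/5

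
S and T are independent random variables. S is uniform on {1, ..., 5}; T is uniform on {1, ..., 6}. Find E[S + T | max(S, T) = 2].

10/3

Outcomes with max(S, T) = 2: (1,2), (2,1), (2,2), each with probability 1/30.
E[S + T | max(S, T) = 2] = (3 + 3 + 4) / 3 = 10/3.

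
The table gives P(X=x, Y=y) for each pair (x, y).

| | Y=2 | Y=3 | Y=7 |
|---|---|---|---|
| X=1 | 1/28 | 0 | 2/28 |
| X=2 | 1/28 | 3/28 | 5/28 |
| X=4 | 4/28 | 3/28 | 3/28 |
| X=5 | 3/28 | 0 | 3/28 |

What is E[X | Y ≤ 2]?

P(Y ≤ 2) = 9/28.
Σ X·P over the event = 1·(1/28) + 2·(1/28) + 4·(4/28) + 5·(3/28) = 17/14.
E[X | Y ≤ 2] = (17/14) / (9/28) = 34/9.

34/9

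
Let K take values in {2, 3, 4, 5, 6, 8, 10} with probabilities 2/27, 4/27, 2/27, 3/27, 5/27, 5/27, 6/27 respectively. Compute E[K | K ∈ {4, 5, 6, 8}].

31/5

P(K ∈ {4, 5, 6, 8}) = 5/9.
Σ over the event: 4·2/27 + 5·1/9 + 6·5/27 + 8·5/27 = 31/9.
E[K | K ∈ {4, 5, 6, 8}] = (31/9) / (5/9) = 31/5.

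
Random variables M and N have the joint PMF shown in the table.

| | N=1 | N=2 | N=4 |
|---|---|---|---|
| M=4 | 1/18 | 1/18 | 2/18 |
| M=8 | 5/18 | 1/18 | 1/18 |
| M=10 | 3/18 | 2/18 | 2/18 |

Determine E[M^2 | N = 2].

70

P(N = 2) = 2/9.
Summing M^2·P(M=x,N=y) over the conditioning event gives 140/9.
E[M^2 | N = 2] = (140/9) / (2/9) = 70.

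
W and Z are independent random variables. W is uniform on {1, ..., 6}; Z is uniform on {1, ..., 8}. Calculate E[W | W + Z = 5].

5/2

Outcomes with W + Z = 5: (1,4), (2,3), (3,2), (4,1), each with probability 1/48.
E[W | W + Z = 5] = (1 + 2 + 3 + 4) / 4 = 5/2.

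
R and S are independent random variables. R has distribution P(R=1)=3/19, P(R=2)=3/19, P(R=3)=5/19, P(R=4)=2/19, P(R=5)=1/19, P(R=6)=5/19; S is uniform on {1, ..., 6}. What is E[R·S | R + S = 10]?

P(R + S = 10) = 4/57.
Summing RS·P(x,y) over outcomes with R + S = 10 gives 193/114.
E[R·S | R + S = 10] = (193/114) / (4/57) = 193/8.

193/8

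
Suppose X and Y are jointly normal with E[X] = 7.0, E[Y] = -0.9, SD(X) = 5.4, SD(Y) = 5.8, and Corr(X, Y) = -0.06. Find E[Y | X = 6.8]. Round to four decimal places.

-0.8871

For a bivariate normal, E[Y | X=x] = μ_Y + ρ·(σ_Y/σ_X)·(x − μ_X).
E[Y | X=6.8] = -0.9 + (-0.06)·(5.8/5.4)·(6.8 − (7.0)) = -0.9 + (-0.064444)·(-0.2) = -0.8871.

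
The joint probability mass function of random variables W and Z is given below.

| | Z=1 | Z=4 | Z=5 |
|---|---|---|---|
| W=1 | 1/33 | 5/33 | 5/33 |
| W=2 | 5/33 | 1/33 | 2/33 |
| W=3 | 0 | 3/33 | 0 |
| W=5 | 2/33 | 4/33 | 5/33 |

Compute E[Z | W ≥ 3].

P(W ≥ 3) = 14/33.
Summing Z·P(W=x,Z=y) over the conditioning event gives 5/3.
E[Z | W ≥ 3] = (5/3) / (14/33) = 55/14.

55/14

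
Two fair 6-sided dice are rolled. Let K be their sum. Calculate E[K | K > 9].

32/3

P(K > 9) = 1/6.
Σ over the event: 10·1/12 + 11·1/18 + 12·1/36 = 16/9.
E[K | K > 9] = (16/9) / (1/6) = 32/3.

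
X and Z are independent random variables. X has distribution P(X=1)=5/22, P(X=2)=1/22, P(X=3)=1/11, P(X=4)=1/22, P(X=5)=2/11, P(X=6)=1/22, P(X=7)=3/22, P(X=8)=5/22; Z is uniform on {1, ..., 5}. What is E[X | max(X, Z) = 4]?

29/12

P(max(X, Z) = 4) = 6/55.
Summing X·P(x,y) over outcomes with max(X, Z) = 4 gives 29/110.
E[X | max(X, Z) = 4] = (29/110) / (6/55) = 29/12.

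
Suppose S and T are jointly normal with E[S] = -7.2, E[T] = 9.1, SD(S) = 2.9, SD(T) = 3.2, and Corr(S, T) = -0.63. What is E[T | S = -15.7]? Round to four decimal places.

For a bivariate normal, E[T | S=x] = μ_T + ρ·(σ_T/σ_S)·(x − μ_S).
E[T | S=-15.7] = 9.1 + (-0.63)·(3.2/2.9)·(-15.7 − (-7.2)) = 9.1 + (-0.695172)·(-8.5) = 15.0090.

15.0090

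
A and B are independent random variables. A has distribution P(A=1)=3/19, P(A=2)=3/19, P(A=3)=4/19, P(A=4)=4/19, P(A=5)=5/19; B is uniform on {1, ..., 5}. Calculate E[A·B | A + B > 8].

P(A + B > 8) = 14/95.
Summing AB·P(x,y) over outcomes with A + B > 8 gives 61/19.
E[A·B | A + B > 8] = (61/19) / (14/95) = 305/14.

305/14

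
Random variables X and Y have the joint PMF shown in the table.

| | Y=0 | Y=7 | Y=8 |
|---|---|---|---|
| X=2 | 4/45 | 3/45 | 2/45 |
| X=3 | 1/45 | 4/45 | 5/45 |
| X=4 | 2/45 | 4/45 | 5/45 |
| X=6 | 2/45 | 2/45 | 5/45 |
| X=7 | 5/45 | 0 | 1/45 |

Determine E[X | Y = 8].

P(Y = 8) = 2/5.
Σ X·P over the event = 2·(2/45) + 3·(5/45) + 4·(5/45) + 6·(5/45) + 7·(1/45) = 76/45.
E[X | Y = 8] = (76/45) / (2/5) = 38/9.

38/9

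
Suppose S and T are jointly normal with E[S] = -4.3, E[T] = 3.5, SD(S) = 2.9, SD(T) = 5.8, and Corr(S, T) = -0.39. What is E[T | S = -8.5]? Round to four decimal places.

6.7760

E[T | S=x] = μ_T + ρ(σ_T/σ_S)(x − μ_S) for jointly normal variables.
E[T | S=-8.5] = 3.5 + (-0.39)·(5.8/2.9)·(-8.5 − (-4.3)) = 3.5 + (-0.78)·(-4.2) = 6.7760.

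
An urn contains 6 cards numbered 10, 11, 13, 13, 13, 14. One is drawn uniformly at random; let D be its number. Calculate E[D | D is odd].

25/2

P(D is odd) = 2/3.
Σ over the event: 11·1/6 + 13·1/2 = 25/3.
E[D | D is odd] = (25/3) / (2/3) = 25/2.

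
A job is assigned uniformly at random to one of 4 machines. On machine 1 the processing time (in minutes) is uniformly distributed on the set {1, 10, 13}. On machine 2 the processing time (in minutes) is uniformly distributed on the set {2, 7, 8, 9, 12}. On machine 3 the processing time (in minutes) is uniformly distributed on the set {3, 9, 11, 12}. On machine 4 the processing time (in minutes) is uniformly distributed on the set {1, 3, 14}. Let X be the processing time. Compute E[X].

E[X | machine 1] = (1+10+13)/3 = 8.
E[X | machine 2] = (2+7+8+9+12)/5 = 38/5.
E[X | machine 3] = (3+9+11+12)/4 = 35/4.
E[X | machine 4] = (1+3+14)/3 = 6.
By the law of total expectation,
E[X] = (1/4)·(8) + (1/4)·(38/5) + (1/4)·(35/4) + (1/4)·(6) = 607/80.

607/80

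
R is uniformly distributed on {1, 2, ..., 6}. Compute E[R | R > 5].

Given R > 5, R is equally likely to be any of {6}.
E[R | R > 5] = (6) / 1 = 6.

6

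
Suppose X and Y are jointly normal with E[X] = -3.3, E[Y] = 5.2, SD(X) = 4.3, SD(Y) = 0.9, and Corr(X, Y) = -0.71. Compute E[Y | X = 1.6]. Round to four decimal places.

4.4718

E[Y | X=x] = μ_Y + ρ(σ_Y/σ_X)(x − μ_X) for jointly normal variables.
E[Y | X=1.6] = 5.2 + (-0.71)·(0.9/4.3)·(1.6 − (-3.3)) = 5.2 + (-0.148605)·(4.9) = 4.4718.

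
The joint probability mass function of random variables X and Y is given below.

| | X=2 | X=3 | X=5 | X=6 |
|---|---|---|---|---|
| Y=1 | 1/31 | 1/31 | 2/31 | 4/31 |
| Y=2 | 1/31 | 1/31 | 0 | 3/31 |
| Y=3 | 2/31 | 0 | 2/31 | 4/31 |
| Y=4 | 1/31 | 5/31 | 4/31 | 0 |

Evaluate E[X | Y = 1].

P(Y = 1) = 8/31.
Σ X·P over the event = 2·(1/31) + 3·(1/31) + 5·(2/31) + 6·(4/31) = 39/31.
E[X | Y = 1] = (39/31) / (8/31) = 39/8.

39/8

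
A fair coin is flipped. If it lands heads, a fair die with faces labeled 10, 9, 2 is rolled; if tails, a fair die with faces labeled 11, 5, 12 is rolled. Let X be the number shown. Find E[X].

E[X | heads] = (10+9+2)/3 = 7.
E[X | tails] = (11+5+12)/3 = 28/3.
By the law of total expectation,
E[X] = (1/2)·(7) + (1/2)·(28/3) = 49/6.

49/6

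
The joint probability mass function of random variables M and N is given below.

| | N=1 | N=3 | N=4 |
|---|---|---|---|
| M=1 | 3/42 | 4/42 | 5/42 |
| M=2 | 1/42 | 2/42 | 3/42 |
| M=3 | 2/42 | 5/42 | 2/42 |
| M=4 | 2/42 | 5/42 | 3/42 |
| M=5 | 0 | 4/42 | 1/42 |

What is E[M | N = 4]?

P(N = 4) = 1/3.
Σ M·P over the event = 1·(5/42) + 2·(3/42) + 3·(2/42) + 4·(3/42) + 5·(1/42) = 17/21.
E[M | N = 4] = (17/21) / (1/3) = 17/7.

17/7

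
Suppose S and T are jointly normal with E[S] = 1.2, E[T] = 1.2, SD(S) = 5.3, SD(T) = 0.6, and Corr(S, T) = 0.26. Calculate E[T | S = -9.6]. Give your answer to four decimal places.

The regression of T on S has slope ρ·σ_T/σ_S and passes through (μ_S, μ_T).
E[T | S=-9.6] = 1.2 + (0.26)·(0.6/5.3)·(-9.6 − (1.2)) = 1.2 + (0.029434)·(-10.8) = 0.8821.

0.8821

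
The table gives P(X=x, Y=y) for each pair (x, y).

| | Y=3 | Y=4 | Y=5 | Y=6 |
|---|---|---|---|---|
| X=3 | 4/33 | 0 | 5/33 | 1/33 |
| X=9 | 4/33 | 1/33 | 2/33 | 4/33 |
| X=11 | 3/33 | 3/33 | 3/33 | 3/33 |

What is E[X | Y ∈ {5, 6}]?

23/3

P(Y ∈ {5, 6}) = 6/11.
Σ X·P over the event = 3·(5/33) + 3·(1/33) + 9·(2/33) + 9·(4/33) + 11·(3/33) + 11·(3/33) = 46/11.
E[X | Y ∈ {5, 6}] = (46/11) / (6/11) = 23/3.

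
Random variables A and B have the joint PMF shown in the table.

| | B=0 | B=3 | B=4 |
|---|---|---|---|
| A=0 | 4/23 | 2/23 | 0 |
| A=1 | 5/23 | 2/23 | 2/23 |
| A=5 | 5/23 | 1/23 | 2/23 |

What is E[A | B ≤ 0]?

15/7

P(B ≤ 0) = 14/23.
Σ A·P over the event = 0·(4/23) + 1·(5/23) + 5·(5/23) = 30/23.
E[A | B ≤ 0] = (30/23) / (14/23) = 15/7.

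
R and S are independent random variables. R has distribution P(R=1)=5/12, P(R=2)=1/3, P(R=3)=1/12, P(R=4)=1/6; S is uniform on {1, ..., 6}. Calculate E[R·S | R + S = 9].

P(R + S = 9) = 1/24.
Summing RS·P(x,y) over outcomes with R + S = 9 gives 29/36.
E[R·S | R + S = 9] = (29/36) / (1/24) = 58/3.

58/3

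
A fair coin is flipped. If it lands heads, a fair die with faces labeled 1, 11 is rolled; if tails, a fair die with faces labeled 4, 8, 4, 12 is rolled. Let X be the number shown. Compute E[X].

13/2

E[X | heads] = (1+11)/2 = 6.
E[X | tails] = (4+8+4+12)/4 = 7.
By the law of total expectation,
E[X] = (1/2)·(6) + (1/2)·(7) = 13/2.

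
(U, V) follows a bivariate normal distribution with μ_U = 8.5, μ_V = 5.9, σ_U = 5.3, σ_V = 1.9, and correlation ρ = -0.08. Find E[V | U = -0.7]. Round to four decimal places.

E[V | U=x] = μ_V + ρ(σ_V/σ_U)(x − μ_U) for jointly normal variables.
E[V | U=-0.7] = 5.9 + (-0.08)·(1.9/5.3)·(-0.7 − (8.5)) = 5.9 + (-0.028679)·(-9.2) = 6.1638.

6.1638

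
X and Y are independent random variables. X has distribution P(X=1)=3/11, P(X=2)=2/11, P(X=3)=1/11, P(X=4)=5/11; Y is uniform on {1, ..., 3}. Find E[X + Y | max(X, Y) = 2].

P(max(X, Y) = 2) = 7/33.
Summing (X+Y)·P(x,y) over outcomes with max(X, Y) = 2 gives 23/33.
E[X + Y | max(X, Y) = 2] = (23/33) / (7/33) = 23/7.

23/7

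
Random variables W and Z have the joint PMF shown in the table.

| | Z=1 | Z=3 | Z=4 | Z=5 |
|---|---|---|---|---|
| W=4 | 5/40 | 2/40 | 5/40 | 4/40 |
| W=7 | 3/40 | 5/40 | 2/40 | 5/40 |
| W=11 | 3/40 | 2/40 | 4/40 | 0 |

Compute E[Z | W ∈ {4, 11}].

76/25

P(W ∈ {4, 11}) = 5/8.
Σ Z·P over the event = 1·(5/40) + 3·(2/40) + 4·(5/40) + 5·(4/40) + 1·(3/40) + 3·(2/40) + 4·(4/40) = 19/10.
E[Z | W ∈ {4, 11}] = (19/10) / (5/8) = 76/25.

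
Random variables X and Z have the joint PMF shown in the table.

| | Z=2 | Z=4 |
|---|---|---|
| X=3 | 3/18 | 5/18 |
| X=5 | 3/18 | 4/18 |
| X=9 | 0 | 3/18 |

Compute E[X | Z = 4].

P(Z = 4) = 2/3.
Summing X·P(X=x,Z=y) over the conditioning event gives 31/9.
E[X | Z = 4] = (31/9) / (2/3) = 31/6.

31/6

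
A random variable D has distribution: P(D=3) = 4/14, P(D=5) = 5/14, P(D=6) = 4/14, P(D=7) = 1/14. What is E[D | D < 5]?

P(D < 5) = 2/7.
Σ over the event: 3·2/7 = 6/7.
E[D | D < 5] = (6/7) / (2/7) = 3.

3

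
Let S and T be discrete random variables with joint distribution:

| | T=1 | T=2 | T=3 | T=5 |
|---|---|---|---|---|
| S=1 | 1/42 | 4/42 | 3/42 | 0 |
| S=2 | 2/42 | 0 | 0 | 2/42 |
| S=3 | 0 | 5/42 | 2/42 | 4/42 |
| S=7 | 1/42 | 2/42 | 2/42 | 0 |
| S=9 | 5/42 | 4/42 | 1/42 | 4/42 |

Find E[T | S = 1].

9/4

P(S = 1) = 4/21.
Σ T·P over the event = 1·(1/42) + 2·(4/42) + 3·(3/42) = 3/7.
E[T | S = 1] = (3/7) / (4/21) = 9/4.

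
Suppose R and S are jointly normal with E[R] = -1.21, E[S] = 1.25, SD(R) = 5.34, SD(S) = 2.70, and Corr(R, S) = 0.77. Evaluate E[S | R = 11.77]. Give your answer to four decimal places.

6.3034

For a bivariate normal, E[S | R=x] = μ_S + ρ·(σ_S/σ_R)·(x − μ_R).
E[S | R=11.77] = 1.25 + (0.77)·(2.70/5.34)·(11.77 − (-1.21)) = 1.25 + (0.3893258)·(12.98) = 6.3034.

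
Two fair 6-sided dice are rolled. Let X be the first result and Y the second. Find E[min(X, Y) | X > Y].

P(X > Y) = 5/12.
Summing min(X,Y)·P(x,y) over outcomes with X > Y gives 35/36.
E[min(X, Y) | X > Y] = (35/36) / (5/12) = 7/3.

7/3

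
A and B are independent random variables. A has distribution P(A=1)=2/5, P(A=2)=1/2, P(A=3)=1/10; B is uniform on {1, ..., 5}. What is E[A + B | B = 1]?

27/10

P(B = 1) = 1/5.
Summing (A+B)·P(x,y) over outcomes with B = 1 gives 27/50.
E[A + B | B = 1] = (27/50) / (1/5) = 27/10.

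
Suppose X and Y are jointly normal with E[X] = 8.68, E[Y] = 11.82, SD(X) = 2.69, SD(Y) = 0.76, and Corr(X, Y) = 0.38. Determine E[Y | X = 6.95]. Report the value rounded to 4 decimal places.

For a bivariate normal, E[Y | X=x] = μ_Y + ρ·(σ_Y/σ_X)·(x − μ_X).
E[Y | X=6.95] = 11.82 + (0.38)·(0.76/2.69)·(6.95 − (8.68)) = 11.82 + (0.10736)·(-1.73) = 11.6343.

11.6343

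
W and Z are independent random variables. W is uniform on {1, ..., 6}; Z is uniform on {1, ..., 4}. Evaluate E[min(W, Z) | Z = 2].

P(Z = 2) = 1/4.
Summing min(W,Z)·P(x,y) over outcomes with Z = 2 gives 11/24.
E[min(W, Z) | Z = 2] = (11/24) / (1/4) = 11/6.

11/6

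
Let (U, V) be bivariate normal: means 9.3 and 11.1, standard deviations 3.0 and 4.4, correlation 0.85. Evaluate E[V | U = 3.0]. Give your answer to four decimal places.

3.2460

For a bivariate normal, E[V | U=x] = μ_V + ρ·(σ_V/σ_U)·(x − μ_U).
E[V | U=3.0] = 11.1 + (0.85)·(4.4/3.0)·(3.0 − (9.3)) = 11.1 + (1.24667)·(-6.3) = 3.2460.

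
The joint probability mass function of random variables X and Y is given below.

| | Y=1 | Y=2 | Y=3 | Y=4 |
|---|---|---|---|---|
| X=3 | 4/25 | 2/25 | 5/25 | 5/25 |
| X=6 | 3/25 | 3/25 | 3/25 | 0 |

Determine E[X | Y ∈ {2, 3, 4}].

P(Y ∈ {2, 3, 4}) = 18/25.
Σ X·P over the event = 3·(2/25) + 3·(5/25) + 3·(5/25) + 6·(3/25) + 6·(3/25) = 72/25.
E[X | Y ∈ {2, 3, 4}] = (72/25) / (18/25) = 4.

4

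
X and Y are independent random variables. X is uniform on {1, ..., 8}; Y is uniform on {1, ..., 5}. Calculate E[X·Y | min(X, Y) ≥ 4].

P(min(X, Y) ≥ 4) = 1/4.
Summing XY·P(x,y) over outcomes with min(X, Y) ≥ 4 gives 27/4.
E[X·Y | min(X, Y) ≥ 4] = (27/4) / (1/4) = 27.

27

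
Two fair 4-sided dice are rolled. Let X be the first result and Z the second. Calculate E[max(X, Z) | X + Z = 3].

Outcomes with X + Z = 3: (1,2), (2,1), each with probability 1/16.
E[max(X, Z) | X + Z = 3] = (2 + 2) / 2 = 2.

2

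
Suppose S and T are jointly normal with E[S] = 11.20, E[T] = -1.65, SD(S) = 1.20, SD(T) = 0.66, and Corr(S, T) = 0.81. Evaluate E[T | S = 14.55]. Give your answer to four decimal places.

For a bivariate normal, E[T | S=x] = μ_T + ρ·(σ_T/σ_S)·(x − μ_S).
E[T | S=14.55] = -1.65 + (0.81)·(0.66/1.20)·(14.55 − (11.20)) = -1.65 + (0.4455)·(3.35) = -0.1576.

-0.1576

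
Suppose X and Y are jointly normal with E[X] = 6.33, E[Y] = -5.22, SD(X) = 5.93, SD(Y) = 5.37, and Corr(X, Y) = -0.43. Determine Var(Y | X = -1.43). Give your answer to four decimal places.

The conditional variance in a bivariate normal is σ_Y²(1 − ρ²), independent of x.
Var(Y | X=-1.43) = (5.37)²·(1 − (-0.43)²) = 28.8369·0.8151 = 23.5050.

23.5050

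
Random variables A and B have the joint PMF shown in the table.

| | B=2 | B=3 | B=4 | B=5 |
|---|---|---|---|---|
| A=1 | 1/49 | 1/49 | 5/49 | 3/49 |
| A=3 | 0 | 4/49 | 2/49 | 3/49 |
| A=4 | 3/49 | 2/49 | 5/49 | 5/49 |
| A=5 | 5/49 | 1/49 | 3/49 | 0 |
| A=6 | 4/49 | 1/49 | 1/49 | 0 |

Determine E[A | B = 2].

P(B = 2) = 13/49.
Σ A·P over the event = 1·(1/49) + 4·(3/49) + 5·(5/49) + 6·(4/49) = 62/49.
E[A | B = 2] = (62/49) / (13/49) = 62/13.

62/13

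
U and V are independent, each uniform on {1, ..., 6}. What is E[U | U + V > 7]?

P(U + V > 7) = 5/12.
Summing U·P(x,y) over outcomes with U + V > 7 gives 35/18.
E[U | U + V > 7] = (35/18) / (5/12) = 14/3.

14/3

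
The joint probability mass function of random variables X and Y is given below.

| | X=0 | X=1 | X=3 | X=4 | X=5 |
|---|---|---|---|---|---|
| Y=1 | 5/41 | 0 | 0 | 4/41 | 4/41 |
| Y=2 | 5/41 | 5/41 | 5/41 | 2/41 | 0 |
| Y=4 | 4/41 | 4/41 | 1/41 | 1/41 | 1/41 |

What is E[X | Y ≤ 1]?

36/13

P(Y ≤ 1) = 13/41.
Σ X·P over the event = 0·(5/41) + 4·(4/41) + 5·(4/41) = 36/41.
E[X | Y ≤ 1] = (36/41) / (13/41) = 36/13.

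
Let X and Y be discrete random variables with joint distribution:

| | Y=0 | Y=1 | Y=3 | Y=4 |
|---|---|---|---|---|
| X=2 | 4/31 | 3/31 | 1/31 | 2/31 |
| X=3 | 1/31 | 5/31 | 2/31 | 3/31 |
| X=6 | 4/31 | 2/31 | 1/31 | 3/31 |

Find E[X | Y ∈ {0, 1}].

68/19

P(Y ∈ {0, 1}) = 19/31.
Σ X·P over the event = 2·(4/31) + 2·(3/31) + 3·(1/31) + 3·(5/31) + 6·(4/31) + 6·(2/31) = 68/31.
E[X | Y ∈ {0, 1}] = (68/31) / (19/31) = 68/19.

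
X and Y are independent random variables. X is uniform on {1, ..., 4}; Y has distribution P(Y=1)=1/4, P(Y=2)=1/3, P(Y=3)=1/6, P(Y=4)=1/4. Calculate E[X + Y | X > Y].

94/19

P(X > Y) = 19/48.
Summing (X+Y)·P(x,y) over outcomes with X > Y gives 47/24.
E[X + Y | X > Y] = (47/24) / (19/48) = 94/19.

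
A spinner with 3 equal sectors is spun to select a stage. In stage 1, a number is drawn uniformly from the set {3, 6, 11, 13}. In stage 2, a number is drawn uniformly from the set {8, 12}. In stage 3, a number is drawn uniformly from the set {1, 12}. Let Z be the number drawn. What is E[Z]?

33/4

E[Z | stage 1] = (3+6+11+13)/4 = 33/4.
E[Z | stage 2] = (8+12)/2 = 10.
E[Z | stage 3] = (1+12)/2 = 13/2.
By the law of total expectation,
E[Z] = (1/3)·(33/4) + (1/3)·(10) + (1/3)·(13/2) = 33/4.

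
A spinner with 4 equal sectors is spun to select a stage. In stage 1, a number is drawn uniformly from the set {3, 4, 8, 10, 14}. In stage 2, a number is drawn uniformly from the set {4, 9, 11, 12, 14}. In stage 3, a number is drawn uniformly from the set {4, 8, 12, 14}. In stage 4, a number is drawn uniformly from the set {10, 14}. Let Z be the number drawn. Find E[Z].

E[Z | stage 1] = (3+4+8+10+14)/5 = 39/5.
E[Z | stage 2] = (4+9+11+12+14)/5 = 10.
E[Z | stage 3] = (4+8+12+14)/4 = 19/2.
E[Z | stage 4] = (10+14)/2 = 12.
By the law of total expectation,
E[Z] = (1/4)·(39/5) + (1/4)·(10) + (1/4)·(19/2) + (1/4)·(12) = 393/40.

393/40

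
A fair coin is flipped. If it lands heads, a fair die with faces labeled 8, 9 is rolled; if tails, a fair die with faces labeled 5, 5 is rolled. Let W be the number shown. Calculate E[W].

27/4

E[W | heads] = (8+9)/2 = 17/2.
E[W | tails] = (5+5)/2 = 5.
E[W] = (1/2)·(17/2) + (1/2)·(5) = 27/4.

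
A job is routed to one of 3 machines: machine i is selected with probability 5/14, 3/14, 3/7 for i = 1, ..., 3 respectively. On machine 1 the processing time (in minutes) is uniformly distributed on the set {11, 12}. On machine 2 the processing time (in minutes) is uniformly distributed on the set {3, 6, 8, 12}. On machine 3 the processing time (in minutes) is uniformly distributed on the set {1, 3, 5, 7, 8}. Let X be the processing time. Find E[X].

2161/280

E[X | machine 1] = (11+12)/2 = 23/2.
E[X | machine 2] = (3+6+8+12)/4 = 29/4.
E[X | machine 3] = (1+3+5+7+8)/5 = 24/5.
E[X] = (5/14)·(23/2) + (3/14)·(29/4) + (3/7)·(24/5) = 2161/280.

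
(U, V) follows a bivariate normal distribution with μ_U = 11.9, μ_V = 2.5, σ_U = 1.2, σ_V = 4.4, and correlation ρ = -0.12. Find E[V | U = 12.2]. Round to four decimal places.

2.3680

The regression of V on U has slope ρ·σ_V/σ_U and passes through (μ_U, μ_V).
E[V | U=12.2] = 2.5 + (-0.12)·(4.4/1.2)·(12.2 − (11.9)) = 2.5 + (-0.44)·(0.3) = 2.3680.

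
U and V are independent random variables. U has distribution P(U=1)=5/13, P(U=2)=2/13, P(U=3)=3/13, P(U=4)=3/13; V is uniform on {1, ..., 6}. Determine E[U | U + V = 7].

30/13

P(U + V = 7) = 1/6.
Summing U·P(x,y) over outcomes with U + V = 7 gives 5/13.
E[U | U + V = 7] = (5/13) / (1/6) = 30/13.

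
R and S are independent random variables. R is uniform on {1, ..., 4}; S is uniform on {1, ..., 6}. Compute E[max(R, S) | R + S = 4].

8/3

Outcomes with R + S = 4: (1,3), (2,2), (3,1), each with probability 1/24.
E[max(R, S) | R + S = 4] = (3 + 2 + 3) / 3 = 8/3.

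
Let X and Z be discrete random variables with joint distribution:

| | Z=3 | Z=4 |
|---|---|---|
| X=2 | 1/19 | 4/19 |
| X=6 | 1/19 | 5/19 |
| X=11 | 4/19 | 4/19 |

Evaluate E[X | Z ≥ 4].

P(Z ≥ 4) = 13/19.
Σ X·P over the event = 2·(4/19) + 6·(5/19) + 11·(4/19) = 82/19.
E[X | Z ≥ 4] = (82/19) / (13/19) = 82/13.

82/13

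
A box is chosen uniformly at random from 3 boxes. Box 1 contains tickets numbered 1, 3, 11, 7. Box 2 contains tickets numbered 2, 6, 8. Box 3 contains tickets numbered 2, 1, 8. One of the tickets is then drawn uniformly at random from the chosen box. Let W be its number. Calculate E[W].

E[W | box 1] = (1+3+11+7)/4 = 11/2.
E[W | box 2] = (2+6+8)/3 = 16/3.
E[W | box 3] = (2+1+8)/3 = 11/3.
E[W] = (1/3)·(11/2) + (1/3)·(16/3) + (1/3)·(11/3) = 29/6.

29/6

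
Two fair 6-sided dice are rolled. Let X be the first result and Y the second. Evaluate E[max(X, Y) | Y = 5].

Outcomes with Y = 5: (1,5), (2,5), (3,5), (4,5), (5,5), (6,5), each with probability 1/36.
E[max(X, Y) | Y = 5] = (5 + 5 + 5 + 5 + 5 + 6) / 6 = 31/6.

31/6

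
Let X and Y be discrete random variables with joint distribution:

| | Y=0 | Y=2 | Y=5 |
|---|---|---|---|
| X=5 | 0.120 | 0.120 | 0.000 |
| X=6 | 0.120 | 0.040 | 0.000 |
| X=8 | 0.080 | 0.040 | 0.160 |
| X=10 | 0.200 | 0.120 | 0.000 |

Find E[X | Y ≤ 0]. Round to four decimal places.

7.6154

P(Y ≤ 0) = 0.520.
Σ X·P over the event = 5·(0.120) + 6·(0.120) + 8·(0.080) + 10·(0.200) = 3.960.
E[X | Y ≤ 0] = (3.960) / (0.520) = 7.6154.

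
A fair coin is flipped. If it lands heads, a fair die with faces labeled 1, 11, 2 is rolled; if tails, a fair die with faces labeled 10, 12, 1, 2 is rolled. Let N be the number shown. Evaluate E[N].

131/24

E[N | heads] = (1+11+2)/3 = 14/3.
E[N | tails] = (10+12+1+2)/4 = 25/4.
By the law of total expectation,
E[N] = (1/2)·(14/3) + (1/2)·(25/4) = 131/24.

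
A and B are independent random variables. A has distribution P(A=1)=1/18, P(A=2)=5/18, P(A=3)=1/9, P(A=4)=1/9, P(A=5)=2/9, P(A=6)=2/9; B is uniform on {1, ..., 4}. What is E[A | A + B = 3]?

P(A + B = 3) = 1/12.
Summing A·P(x,y) over outcomes with A + B = 3 gives 11/72.
E[A | A + B = 3] = (11/72) / (1/12) = 11/6.

11/6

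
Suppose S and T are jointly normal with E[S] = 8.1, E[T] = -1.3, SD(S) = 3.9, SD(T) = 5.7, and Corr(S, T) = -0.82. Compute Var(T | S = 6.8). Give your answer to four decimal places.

10.6437

The conditional variance in a bivariate normal is σ_T²(1 − ρ²), independent of x.
Var(T | S=6.8) = (5.7)²·(1 − (-0.82)²) = 32.49·0.3276 = 10.6437.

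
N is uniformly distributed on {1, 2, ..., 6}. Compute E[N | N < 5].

Given N < 5, N is equally likely to be any of {1, 2, 3, 4}.
E[N | N < 5] = (1 + 2 + 3 + 4) / 4 = 5/2.

5/2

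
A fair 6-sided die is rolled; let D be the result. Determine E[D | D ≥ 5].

Given D ≥ 5, D is equally likely to be any of {5, 6}.
E[D | D ≥ 5] = (5 + 6) / 2 = 11/2.

11/2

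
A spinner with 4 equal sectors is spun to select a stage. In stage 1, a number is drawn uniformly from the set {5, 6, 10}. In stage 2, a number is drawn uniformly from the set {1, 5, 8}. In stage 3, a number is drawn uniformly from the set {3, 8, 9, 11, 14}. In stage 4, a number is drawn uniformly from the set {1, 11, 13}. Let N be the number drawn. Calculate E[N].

29/4

E[N | stage 1] = (5+6+10)/3 = 7.
E[N | stage 2] = (1+5+8)/3 = 14/3.
E[N | stage 3] = (3+8+9+11+14)/5 = 9.
E[N | stage 4] = (1+11+13)/3 = 25/3.
By the law of total expectation,
E[N] = (1/4)·(7) + (1/4)·(14/3) + (1/4)·(9) + (1/4)·(25/3) = 29/4.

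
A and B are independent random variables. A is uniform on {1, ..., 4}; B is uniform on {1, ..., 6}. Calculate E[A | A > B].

Outcomes with A > B: (2,1), (3,1), (3,2), (4,1), (4,2), (4,3), each with probability 1/24.
E[A | A > B] = (2 + 3 + 3 + 4 + 4 + 4) / 6 = 10/3.

10/3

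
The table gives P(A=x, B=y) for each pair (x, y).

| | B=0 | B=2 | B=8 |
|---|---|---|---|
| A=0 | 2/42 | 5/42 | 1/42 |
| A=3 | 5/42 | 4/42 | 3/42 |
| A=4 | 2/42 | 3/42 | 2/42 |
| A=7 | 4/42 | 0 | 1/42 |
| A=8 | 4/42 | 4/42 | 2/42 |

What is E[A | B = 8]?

P(B = 8) = 3/14.
Summing A·P(A=x,B=y) over the conditioning event gives 20/21.
E[A | B = 8] = (20/21) / (3/14) = 40/9.

40/9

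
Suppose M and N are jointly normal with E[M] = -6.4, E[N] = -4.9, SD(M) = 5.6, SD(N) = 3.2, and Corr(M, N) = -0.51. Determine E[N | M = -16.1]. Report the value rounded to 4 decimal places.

The regression of N on M has slope ρ·σ_N/σ_M and passes through (μ_M, μ_N).
E[N | M=-16.1] = -4.9 + (-0.51)·(3.2/5.6)·(-16.1 − (-6.4)) = -4.9 + (-0.29143)·(-9.7) = -2.0731.

-2.0731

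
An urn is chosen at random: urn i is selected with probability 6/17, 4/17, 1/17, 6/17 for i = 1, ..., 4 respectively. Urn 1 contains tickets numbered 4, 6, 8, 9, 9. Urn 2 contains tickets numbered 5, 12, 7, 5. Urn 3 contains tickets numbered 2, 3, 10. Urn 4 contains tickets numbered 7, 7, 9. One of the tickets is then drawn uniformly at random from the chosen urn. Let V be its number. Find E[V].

E[V | urn 1] = (4+6+8+9+9)/5 = 36/5.
E[V | urn 2] = (5+12+7+5)/4 = 29/4.
E[V | urn 3] = (2+3+10)/3 = 5.
E[V | urn 4] = (7+7+9)/3 = 23/3.
E[V] = (6/17)·(36/5) + (4/17)·(29/4) + (1/17)·(5) + (6/17)·(23/3) = 616/85.

616/85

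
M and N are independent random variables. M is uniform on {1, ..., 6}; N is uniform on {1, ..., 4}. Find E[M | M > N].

P(M > N) = 7/12.
Summing M·P(x,y) over outcomes with M > N gives 8/3.
E[M | M > N] = (8/3) / (7/12) = 32/7.

32/7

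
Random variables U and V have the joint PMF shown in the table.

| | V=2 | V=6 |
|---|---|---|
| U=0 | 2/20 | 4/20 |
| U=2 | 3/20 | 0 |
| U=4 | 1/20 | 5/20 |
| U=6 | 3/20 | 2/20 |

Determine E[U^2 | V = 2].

P(V = 2) = 9/20.
Summing U^2·P(U=x,V=y) over the conditioning event gives 34/5.
E[U^2 | V = 2] = (34/5) / (9/20) = 136/9.

136/9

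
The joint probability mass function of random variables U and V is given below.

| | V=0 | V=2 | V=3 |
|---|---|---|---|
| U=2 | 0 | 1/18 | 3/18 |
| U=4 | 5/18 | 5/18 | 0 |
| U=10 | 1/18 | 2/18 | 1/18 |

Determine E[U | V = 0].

5

P(V = 0) = 1/3.
Σ U·P over the event = 4·(5/18) + 10·(1/18) = 5/3.
E[U | V = 0] = (5/3) / (1/3) = 5.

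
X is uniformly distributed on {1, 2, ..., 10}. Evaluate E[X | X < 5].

5/2

Given X < 5, X is equally likely to be any of {1, 2, 3, 4}.
E[X | X < 5] = (1 + 2 + 3 + 4) / 4 = 5/2.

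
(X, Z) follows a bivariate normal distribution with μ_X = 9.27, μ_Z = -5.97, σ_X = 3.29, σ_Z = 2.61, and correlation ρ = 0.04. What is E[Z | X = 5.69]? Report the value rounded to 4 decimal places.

-6.0836

For a bivariate normal, E[Z | X=x] = μ_Z + ρ·(σ_Z/σ_X)·(x − μ_X).
E[Z | X=5.69] = -5.97 + (0.04)·(2.61/3.29)·(5.69 − (9.27)) = -5.97 + (0.031733)·(-3.58) = -6.0836.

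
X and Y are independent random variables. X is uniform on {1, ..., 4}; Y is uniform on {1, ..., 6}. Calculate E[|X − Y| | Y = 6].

P(Y = 6) = 1/6.
Summing |X−Y|·P(x,y) over outcomes with Y = 6 gives 7/12.
E[|X − Y| | Y = 6] = (7/12) / (1/6) = 7/2.

7/2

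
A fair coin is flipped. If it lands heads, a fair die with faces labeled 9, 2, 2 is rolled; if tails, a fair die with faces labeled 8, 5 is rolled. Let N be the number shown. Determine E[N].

E[N | heads] = (9+2+2)/3 = 13/3.
E[N | tails] = (8+5)/2 = 13/2.
E[N] = (1/2)·(13/3) + (1/2)·(13/2) = 65/12.

65/12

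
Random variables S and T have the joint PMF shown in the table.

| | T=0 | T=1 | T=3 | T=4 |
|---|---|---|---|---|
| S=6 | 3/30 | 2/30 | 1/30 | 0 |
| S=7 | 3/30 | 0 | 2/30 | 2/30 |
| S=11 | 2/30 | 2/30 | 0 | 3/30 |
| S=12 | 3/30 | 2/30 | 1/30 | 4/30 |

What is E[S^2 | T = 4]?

1037/9

P(T = 4) = 3/10.
Σ S^2·P over the event = 49·(2/30) + 121·(3/30) + 144·(4/30) = 1037/30.
E[S^2 | T = 4] = (1037/30) / (3/10) = 1037/9.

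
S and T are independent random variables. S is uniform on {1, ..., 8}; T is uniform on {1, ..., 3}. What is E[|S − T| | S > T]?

P(S > T) = 3/4.
Summing |S−T|·P(x,y) over outcomes with S > T gives 8/3.
E[|S − T| | S > T] = (8/3) / (3/4) = 32/9.

32/9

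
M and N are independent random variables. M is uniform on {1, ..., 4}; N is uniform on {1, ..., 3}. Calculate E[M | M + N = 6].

Outcomes with M + N = 6: (3,3), (4,2), each with probability 1/12.
E[M | M + N = 6] = (3 + 4) / 2 = 7/2.

7/2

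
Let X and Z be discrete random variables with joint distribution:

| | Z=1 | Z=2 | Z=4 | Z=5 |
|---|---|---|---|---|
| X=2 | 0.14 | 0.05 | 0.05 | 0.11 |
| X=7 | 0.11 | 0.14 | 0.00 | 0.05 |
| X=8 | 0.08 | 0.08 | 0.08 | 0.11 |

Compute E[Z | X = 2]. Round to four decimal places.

P(X = 2) = 0.35.
Σ Z·P over the event = 1·(0.14) + 2·(0.05) + 4·(0.05) + 5·(0.11) = 0.99.
E[Z | X = 2] = (0.99) / (0.35) = 2.8286.

2.8286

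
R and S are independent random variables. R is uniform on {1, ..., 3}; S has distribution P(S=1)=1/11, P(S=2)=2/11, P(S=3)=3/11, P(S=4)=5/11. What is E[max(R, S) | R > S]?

P(R > S) = 4/33.
Summing max(R,S)·P(x,y) over outcomes with R > S gives 1/3.
E[max(R, S) | R > S] = (1/3) / (4/33) = 11/4.

11/4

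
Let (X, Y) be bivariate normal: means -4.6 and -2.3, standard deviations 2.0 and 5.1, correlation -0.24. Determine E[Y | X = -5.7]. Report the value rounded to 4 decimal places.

The regression of Y on X has slope ρ·σ_Y/σ_X and passes through (μ_X, μ_Y).
E[Y | X=-5.7] = -2.3 + (-0.24)·(5.1/2.0)·(-5.7 − (-4.6)) = -2.3 + (-0.612)·(-1.1) = -1.6268.

-1.6268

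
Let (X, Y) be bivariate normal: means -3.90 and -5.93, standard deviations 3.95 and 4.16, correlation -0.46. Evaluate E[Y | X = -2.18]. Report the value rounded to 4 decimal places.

-6.7633

For a bivariate normal, E[Y | X=x] = μ_Y + ρ·(σ_Y/σ_X)·(x − μ_X).
E[Y | X=-2.18] = -5.93 + (-0.46)·(4.16/3.95)·(-2.18 − (-3.90)) = -5.93 + (-0.48446)·(1.72) = -6.7633.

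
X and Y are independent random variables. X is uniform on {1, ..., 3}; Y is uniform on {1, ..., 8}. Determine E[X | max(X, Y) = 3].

12/5

Outcomes with max(X, Y) = 3: (1,3), (2,3), (3,1), (3,2), (3,3), each with probability 1/24.
E[X | max(X, Y) = 3] = (1 + 2 + 3 + 3 + 3) / 5 = 12/5.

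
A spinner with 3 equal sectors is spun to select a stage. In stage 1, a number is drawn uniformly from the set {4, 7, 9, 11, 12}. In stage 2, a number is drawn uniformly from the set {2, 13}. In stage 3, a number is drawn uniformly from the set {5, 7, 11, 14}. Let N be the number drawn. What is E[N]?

169/20

E[N | stage 1] = (4+7+9+11+12)/5 = 43/5.
E[N | stage 2] = (2+13)/2 = 15/2.
E[N | stage 3] = (5+7+11+14)/4 = 37/4.
E[N] = (1/3)·(43/5) + (1/3)·(15/2) + (1/3)·(37/4) = 169/20.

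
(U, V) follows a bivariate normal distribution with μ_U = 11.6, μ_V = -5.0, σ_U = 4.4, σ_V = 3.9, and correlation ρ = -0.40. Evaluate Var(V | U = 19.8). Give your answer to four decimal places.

Var(V | U=x) = (1 − ρ²)·σ_V².
Var(V | U=19.8) = (3.9)²·(1 − (-0.40)²) = 15.21·0.84 = 12.7764.

12.7764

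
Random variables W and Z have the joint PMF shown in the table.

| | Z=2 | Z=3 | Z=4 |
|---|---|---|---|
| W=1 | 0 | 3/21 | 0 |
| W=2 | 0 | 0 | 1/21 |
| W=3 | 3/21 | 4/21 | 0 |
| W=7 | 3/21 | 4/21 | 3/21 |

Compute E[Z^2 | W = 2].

16

P(W = 2) = 1/21.
Σ Z^2·P over the event = 16·(1/21) = 16/21.
E[Z^2 | W = 2] = (16/21) / (1/21) = 16.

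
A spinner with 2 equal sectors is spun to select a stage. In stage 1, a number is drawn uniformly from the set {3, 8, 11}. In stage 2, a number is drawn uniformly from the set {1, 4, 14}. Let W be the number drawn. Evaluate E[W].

41/6

E[W | stage 1] = (3+8+11)/3 = 22/3.
E[W | stage 2] = (1+4+14)/3 = 19/3.
By the law of total expectation,
E[W] = (1/2)·(22/3) + (1/2)·(19/3) = 41/6.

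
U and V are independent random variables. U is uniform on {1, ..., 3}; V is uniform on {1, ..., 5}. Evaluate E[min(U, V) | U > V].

4/3

Outcomes with U > V: (2,1), (3,1), (3,2), each with probability 1/15.
E[min(U, V) | U > V] = (1 + 1 + 2) / 3 = 4/3.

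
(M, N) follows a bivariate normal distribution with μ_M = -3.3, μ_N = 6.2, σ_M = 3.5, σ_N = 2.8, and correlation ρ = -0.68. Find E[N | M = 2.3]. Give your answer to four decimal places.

The regression of N on M has slope ρ·σ_N/σ_M and passes through (μ_M, μ_N).
E[N | M=2.3] = 6.2 + (-0.68)·(2.8/3.5)·(2.3 − (-3.3)) = 6.2 + (-0.544)·(5.6) = 3.1536.

3.1536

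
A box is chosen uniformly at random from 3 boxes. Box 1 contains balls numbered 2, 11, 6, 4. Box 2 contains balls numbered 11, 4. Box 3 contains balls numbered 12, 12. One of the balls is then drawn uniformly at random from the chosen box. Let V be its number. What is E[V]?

E[V | box 1] = (2+11+6+4)/4 = 23/4.
E[V | box 2] = (11+4)/2 = 15/2.
E[V | box 3] = (12+12)/2 = 12.
E[V] = (1/3)·(23/4) + (1/3)·(15/2) + (1/3)·(12) = 101/12.

101/12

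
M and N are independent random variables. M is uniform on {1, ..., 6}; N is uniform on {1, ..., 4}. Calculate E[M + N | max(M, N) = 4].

P(max(M, N) = 4) = 7/24.
Summing (M+N)·P(x,y) over outcomes with max(M, N) = 4 gives 11/6.
E[M + N | max(M, N) = 4] = (11/6) / (7/24) = 44/7.

44/7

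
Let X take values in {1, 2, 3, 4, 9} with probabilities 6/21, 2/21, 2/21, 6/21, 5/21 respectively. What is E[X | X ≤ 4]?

5/2

P(X ≤ 4) = 16/21.
Σ over the event: 1·2/7 + 2·2/21 + 3·2/21 + 4·2/7 = 40/21.
E[X | X ≤ 4] = (40/21) / (16/21) = 5/2.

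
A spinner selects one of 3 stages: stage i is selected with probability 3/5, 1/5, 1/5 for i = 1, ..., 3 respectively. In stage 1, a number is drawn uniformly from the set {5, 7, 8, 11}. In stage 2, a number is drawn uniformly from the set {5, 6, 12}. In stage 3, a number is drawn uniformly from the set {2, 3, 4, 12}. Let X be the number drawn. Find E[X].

217/30

E[X | stage 1] = (5+7+8+11)/4 = 31/4.
E[X | stage 2] = (5+6+12)/3 = 23/3.
E[X | stage 3] = (2+3+4+12)/4 = 21/4.
E[X] = (3/5)·(31/4) + (1/5)·(23/3) + (1/5)·(21/4) = 217/30.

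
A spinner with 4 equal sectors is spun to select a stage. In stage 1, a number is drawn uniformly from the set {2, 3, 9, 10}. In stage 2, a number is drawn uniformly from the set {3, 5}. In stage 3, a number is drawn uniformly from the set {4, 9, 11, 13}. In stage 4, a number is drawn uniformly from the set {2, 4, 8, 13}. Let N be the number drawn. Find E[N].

E[N | stage 1] = (2+3+9+10)/4 = 6.
E[N | stage 2] = (3+5)/2 = 4.
E[N | stage 3] = (4+9+11+13)/4 = 37/4.
E[N | stage 4] = (2+4+8+13)/4 = 27/4.
E[N] = (1/4)·(6) + (1/4)·(4) + (1/4)·(37/4) + (1/4)·(27/4) = 13/2.

13/2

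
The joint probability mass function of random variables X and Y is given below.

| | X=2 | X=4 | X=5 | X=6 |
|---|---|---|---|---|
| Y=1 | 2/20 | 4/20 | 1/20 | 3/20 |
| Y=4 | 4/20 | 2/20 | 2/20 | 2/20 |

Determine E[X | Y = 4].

P(Y = 4) = 1/2.
Σ X·P over the event = 2·(4/20) + 4·(2/20) + 5·(2/20) + 6·(2/20) = 19/10.
E[X | Y = 4] = (19/10) / (1/2) = 19/5.

19/5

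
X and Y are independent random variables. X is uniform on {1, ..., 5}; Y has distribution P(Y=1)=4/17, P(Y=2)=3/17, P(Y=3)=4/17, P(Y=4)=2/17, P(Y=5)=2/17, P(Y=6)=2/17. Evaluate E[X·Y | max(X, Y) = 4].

P(max(X, Y) = 4) = 19/85.
Summing XY·P(x,y) over outcomes with max(X, Y) = 4 gives 168/85.
E[X·Y | max(X, Y) = 4] = (168/85) / (19/85) = 168/19.

168/19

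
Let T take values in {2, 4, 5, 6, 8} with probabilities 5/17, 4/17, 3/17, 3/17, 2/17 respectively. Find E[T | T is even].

P(T is even) = 14/17.
Σ over the event: 2·5/17 + 4·4/17 + 6·3/17 + 8·2/17 = 60/17.
E[T | T is even] = (60/17) / (14/17) = 30/7.

30/7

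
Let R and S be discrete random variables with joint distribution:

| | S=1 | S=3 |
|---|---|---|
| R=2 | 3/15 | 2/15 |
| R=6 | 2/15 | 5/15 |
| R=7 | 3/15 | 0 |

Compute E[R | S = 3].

34/7

P(S = 3) = 7/15.
Σ R·P over the event = 2·(2/15) + 6·(5/15) = 34/15.
E[R | S = 3] = (34/15) / (7/15) = 34/7.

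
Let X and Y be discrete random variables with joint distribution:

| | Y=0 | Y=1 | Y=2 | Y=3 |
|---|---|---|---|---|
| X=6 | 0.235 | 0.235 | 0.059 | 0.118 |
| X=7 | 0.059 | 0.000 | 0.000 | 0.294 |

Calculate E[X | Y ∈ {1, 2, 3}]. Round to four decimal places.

P(Y ∈ {1, 2, 3}) = 0.706.
Σ X·P over the event = 6·(0.235) + 6·(0.059) + 6·(0.118) + 7·(0.294) = 4.530.
E[X | Y ∈ {1, 2, 3}] = (4.530) / (0.706) = 6.4164.

6.4164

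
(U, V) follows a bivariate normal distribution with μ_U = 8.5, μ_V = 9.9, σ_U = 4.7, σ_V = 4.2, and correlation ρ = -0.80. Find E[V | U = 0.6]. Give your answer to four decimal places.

15.5477

The regression of V on U has slope ρ·σ_V/σ_U and passes through (μ_U, μ_V).
E[V | U=0.6] = 9.9 + (-0.80)·(4.2/4.7)·(0.6 − (8.5)) = 9.9 + (-0.714894)·(-7.9) = 15.5477.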